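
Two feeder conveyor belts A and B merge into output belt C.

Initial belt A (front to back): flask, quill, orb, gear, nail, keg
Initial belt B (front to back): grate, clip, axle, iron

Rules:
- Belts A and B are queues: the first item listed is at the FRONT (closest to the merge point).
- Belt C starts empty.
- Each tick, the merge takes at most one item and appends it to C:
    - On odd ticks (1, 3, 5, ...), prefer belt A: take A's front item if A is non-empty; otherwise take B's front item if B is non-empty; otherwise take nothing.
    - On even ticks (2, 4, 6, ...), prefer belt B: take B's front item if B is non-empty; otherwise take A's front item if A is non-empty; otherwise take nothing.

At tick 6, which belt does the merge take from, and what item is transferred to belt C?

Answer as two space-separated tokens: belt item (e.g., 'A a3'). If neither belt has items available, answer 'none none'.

Tick 1: prefer A, take flask from A; A=[quill,orb,gear,nail,keg] B=[grate,clip,axle,iron] C=[flask]
Tick 2: prefer B, take grate from B; A=[quill,orb,gear,nail,keg] B=[clip,axle,iron] C=[flask,grate]
Tick 3: prefer A, take quill from A; A=[orb,gear,nail,keg] B=[clip,axle,iron] C=[flask,grate,quill]
Tick 4: prefer B, take clip from B; A=[orb,gear,nail,keg] B=[axle,iron] C=[flask,grate,quill,clip]
Tick 5: prefer A, take orb from A; A=[gear,nail,keg] B=[axle,iron] C=[flask,grate,quill,clip,orb]
Tick 6: prefer B, take axle from B; A=[gear,nail,keg] B=[iron] C=[flask,grate,quill,clip,orb,axle]

Answer: B axle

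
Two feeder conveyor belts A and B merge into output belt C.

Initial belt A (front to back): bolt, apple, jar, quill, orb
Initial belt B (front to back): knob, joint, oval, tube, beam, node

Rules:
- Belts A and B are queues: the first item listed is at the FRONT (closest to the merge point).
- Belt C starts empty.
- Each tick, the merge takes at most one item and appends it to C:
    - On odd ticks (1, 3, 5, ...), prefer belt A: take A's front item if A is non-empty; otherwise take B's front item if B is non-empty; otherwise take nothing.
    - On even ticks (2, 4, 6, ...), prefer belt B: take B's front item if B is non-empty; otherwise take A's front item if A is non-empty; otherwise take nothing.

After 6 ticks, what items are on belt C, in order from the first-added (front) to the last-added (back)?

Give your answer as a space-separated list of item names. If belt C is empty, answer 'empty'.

Answer: bolt knob apple joint jar oval

Derivation:
Tick 1: prefer A, take bolt from A; A=[apple,jar,quill,orb] B=[knob,joint,oval,tube,beam,node] C=[bolt]
Tick 2: prefer B, take knob from B; A=[apple,jar,quill,orb] B=[joint,oval,tube,beam,node] C=[bolt,knob]
Tick 3: prefer A, take apple from A; A=[jar,quill,orb] B=[joint,oval,tube,beam,node] C=[bolt,knob,apple]
Tick 4: prefer B, take joint from B; A=[jar,quill,orb] B=[oval,tube,beam,node] C=[bolt,knob,apple,joint]
Tick 5: prefer A, take jar from A; A=[quill,orb] B=[oval,tube,beam,node] C=[bolt,knob,apple,joint,jar]
Tick 6: prefer B, take oval from B; A=[quill,orb] B=[tube,beam,node] C=[bolt,knob,apple,joint,jar,oval]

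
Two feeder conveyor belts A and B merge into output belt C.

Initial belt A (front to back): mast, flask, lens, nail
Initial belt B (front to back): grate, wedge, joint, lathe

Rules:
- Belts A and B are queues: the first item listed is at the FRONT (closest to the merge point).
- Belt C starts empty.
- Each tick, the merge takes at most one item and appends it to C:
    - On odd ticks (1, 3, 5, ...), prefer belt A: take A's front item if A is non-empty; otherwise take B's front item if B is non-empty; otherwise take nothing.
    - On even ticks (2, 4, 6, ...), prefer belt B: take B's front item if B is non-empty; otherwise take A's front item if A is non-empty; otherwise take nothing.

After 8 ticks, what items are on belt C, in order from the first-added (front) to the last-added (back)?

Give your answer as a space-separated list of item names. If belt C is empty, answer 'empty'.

Tick 1: prefer A, take mast from A; A=[flask,lens,nail] B=[grate,wedge,joint,lathe] C=[mast]
Tick 2: prefer B, take grate from B; A=[flask,lens,nail] B=[wedge,joint,lathe] C=[mast,grate]
Tick 3: prefer A, take flask from A; A=[lens,nail] B=[wedge,joint,lathe] C=[mast,grate,flask]
Tick 4: prefer B, take wedge from B; A=[lens,nail] B=[joint,lathe] C=[mast,grate,flask,wedge]
Tick 5: prefer A, take lens from A; A=[nail] B=[joint,lathe] C=[mast,grate,flask,wedge,lens]
Tick 6: prefer B, take joint from B; A=[nail] B=[lathe] C=[mast,grate,flask,wedge,lens,joint]
Tick 7: prefer A, take nail from A; A=[-] B=[lathe] C=[mast,grate,flask,wedge,lens,joint,nail]
Tick 8: prefer B, take lathe from B; A=[-] B=[-] C=[mast,grate,flask,wedge,lens,joint,nail,lathe]

Answer: mast grate flask wedge lens joint nail lathe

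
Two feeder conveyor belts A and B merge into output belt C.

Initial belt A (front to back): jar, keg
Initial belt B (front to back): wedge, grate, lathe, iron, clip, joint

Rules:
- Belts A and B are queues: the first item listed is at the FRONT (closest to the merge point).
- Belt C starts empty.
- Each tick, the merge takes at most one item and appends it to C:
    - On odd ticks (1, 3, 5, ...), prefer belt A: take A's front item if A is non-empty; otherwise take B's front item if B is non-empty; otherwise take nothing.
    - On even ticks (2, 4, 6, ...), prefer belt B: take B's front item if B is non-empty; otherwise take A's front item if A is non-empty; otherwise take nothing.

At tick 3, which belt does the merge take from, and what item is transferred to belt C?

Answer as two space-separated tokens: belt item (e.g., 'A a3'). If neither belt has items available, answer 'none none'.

Tick 1: prefer A, take jar from A; A=[keg] B=[wedge,grate,lathe,iron,clip,joint] C=[jar]
Tick 2: prefer B, take wedge from B; A=[keg] B=[grate,lathe,iron,clip,joint] C=[jar,wedge]
Tick 3: prefer A, take keg from A; A=[-] B=[grate,lathe,iron,clip,joint] C=[jar,wedge,keg]

Answer: A keg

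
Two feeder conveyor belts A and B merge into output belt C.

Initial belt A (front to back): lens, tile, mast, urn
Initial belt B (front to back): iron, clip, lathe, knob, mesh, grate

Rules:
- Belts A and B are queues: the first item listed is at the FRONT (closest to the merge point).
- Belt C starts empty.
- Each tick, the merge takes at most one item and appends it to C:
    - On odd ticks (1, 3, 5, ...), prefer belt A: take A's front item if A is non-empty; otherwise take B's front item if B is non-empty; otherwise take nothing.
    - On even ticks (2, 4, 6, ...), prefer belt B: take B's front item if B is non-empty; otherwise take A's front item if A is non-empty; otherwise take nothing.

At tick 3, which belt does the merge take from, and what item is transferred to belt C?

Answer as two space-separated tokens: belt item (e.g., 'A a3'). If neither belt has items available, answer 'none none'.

Tick 1: prefer A, take lens from A; A=[tile,mast,urn] B=[iron,clip,lathe,knob,mesh,grate] C=[lens]
Tick 2: prefer B, take iron from B; A=[tile,mast,urn] B=[clip,lathe,knob,mesh,grate] C=[lens,iron]
Tick 3: prefer A, take tile from A; A=[mast,urn] B=[clip,lathe,knob,mesh,grate] C=[lens,iron,tile]

Answer: A tile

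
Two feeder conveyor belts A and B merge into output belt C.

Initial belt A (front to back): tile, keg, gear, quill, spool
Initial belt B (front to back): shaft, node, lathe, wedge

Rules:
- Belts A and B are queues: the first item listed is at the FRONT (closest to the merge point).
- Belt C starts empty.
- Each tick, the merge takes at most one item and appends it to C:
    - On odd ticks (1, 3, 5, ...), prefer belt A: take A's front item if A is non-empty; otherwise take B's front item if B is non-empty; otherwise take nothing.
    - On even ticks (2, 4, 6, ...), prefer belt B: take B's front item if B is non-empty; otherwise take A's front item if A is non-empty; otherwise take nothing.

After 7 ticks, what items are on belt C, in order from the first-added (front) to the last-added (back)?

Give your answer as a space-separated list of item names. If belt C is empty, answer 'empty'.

Tick 1: prefer A, take tile from A; A=[keg,gear,quill,spool] B=[shaft,node,lathe,wedge] C=[tile]
Tick 2: prefer B, take shaft from B; A=[keg,gear,quill,spool] B=[node,lathe,wedge] C=[tile,shaft]
Tick 3: prefer A, take keg from A; A=[gear,quill,spool] B=[node,lathe,wedge] C=[tile,shaft,keg]
Tick 4: prefer B, take node from B; A=[gear,quill,spool] B=[lathe,wedge] C=[tile,shaft,keg,node]
Tick 5: prefer A, take gear from A; A=[quill,spool] B=[lathe,wedge] C=[tile,shaft,keg,node,gear]
Tick 6: prefer B, take lathe from B; A=[quill,spool] B=[wedge] C=[tile,shaft,keg,node,gear,lathe]
Tick 7: prefer A, take quill from A; A=[spool] B=[wedge] C=[tile,shaft,keg,node,gear,lathe,quill]

Answer: tile shaft keg node gear lathe quill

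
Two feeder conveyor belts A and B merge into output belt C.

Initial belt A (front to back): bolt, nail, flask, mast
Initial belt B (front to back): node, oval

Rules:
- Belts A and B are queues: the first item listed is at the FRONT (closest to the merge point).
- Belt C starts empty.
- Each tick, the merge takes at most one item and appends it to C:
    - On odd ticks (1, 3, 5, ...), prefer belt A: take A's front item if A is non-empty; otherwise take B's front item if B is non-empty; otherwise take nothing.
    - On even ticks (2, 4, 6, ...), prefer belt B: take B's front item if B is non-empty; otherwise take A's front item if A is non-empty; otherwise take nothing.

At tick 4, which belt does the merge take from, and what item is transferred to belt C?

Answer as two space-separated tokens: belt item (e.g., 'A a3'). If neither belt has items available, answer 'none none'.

Tick 1: prefer A, take bolt from A; A=[nail,flask,mast] B=[node,oval] C=[bolt]
Tick 2: prefer B, take node from B; A=[nail,flask,mast] B=[oval] C=[bolt,node]
Tick 3: prefer A, take nail from A; A=[flask,mast] B=[oval] C=[bolt,node,nail]
Tick 4: prefer B, take oval from B; A=[flask,mast] B=[-] C=[bolt,node,nail,oval]

Answer: B oval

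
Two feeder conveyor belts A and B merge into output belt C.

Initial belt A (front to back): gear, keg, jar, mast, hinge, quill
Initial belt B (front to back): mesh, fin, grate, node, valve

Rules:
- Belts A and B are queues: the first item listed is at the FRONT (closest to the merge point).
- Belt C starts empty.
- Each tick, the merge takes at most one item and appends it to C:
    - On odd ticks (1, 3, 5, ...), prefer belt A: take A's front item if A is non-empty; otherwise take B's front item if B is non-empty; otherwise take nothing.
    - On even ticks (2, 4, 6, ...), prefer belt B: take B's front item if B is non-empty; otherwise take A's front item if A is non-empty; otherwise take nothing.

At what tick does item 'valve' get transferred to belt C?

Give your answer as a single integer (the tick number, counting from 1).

Tick 1: prefer A, take gear from A; A=[keg,jar,mast,hinge,quill] B=[mesh,fin,grate,node,valve] C=[gear]
Tick 2: prefer B, take mesh from B; A=[keg,jar,mast,hinge,quill] B=[fin,grate,node,valve] C=[gear,mesh]
Tick 3: prefer A, take keg from A; A=[jar,mast,hinge,quill] B=[fin,grate,node,valve] C=[gear,mesh,keg]
Tick 4: prefer B, take fin from B; A=[jar,mast,hinge,quill] B=[grate,node,valve] C=[gear,mesh,keg,fin]
Tick 5: prefer A, take jar from A; A=[mast,hinge,quill] B=[grate,node,valve] C=[gear,mesh,keg,fin,jar]
Tick 6: prefer B, take grate from B; A=[mast,hinge,quill] B=[node,valve] C=[gear,mesh,keg,fin,jar,grate]
Tick 7: prefer A, take mast from A; A=[hinge,quill] B=[node,valve] C=[gear,mesh,keg,fin,jar,grate,mast]
Tick 8: prefer B, take node from B; A=[hinge,quill] B=[valve] C=[gear,mesh,keg,fin,jar,grate,mast,node]
Tick 9: prefer A, take hinge from A; A=[quill] B=[valve] C=[gear,mesh,keg,fin,jar,grate,mast,node,hinge]
Tick 10: prefer B, take valve from B; A=[quill] B=[-] C=[gear,mesh,keg,fin,jar,grate,mast,node,hinge,valve]

Answer: 10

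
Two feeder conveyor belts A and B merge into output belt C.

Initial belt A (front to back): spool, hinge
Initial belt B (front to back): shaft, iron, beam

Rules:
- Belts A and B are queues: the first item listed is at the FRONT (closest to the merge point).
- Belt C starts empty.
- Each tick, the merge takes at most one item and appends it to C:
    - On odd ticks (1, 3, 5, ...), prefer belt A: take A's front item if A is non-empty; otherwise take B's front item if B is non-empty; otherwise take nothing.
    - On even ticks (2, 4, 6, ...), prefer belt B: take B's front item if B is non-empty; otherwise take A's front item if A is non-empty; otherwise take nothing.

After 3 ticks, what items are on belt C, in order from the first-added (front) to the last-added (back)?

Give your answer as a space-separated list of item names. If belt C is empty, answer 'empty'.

Answer: spool shaft hinge

Derivation:
Tick 1: prefer A, take spool from A; A=[hinge] B=[shaft,iron,beam] C=[spool]
Tick 2: prefer B, take shaft from B; A=[hinge] B=[iron,beam] C=[spool,shaft]
Tick 3: prefer A, take hinge from A; A=[-] B=[iron,beam] C=[spool,shaft,hinge]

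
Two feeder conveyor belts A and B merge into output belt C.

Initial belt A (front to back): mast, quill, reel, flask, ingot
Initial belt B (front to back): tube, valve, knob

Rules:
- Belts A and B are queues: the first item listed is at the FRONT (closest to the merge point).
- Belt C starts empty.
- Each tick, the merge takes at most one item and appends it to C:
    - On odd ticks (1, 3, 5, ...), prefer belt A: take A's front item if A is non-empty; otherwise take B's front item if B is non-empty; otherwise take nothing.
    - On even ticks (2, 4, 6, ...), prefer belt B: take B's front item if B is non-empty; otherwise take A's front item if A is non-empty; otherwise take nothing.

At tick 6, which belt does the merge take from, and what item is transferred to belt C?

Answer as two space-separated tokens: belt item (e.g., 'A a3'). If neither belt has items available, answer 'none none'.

Tick 1: prefer A, take mast from A; A=[quill,reel,flask,ingot] B=[tube,valve,knob] C=[mast]
Tick 2: prefer B, take tube from B; A=[quill,reel,flask,ingot] B=[valve,knob] C=[mast,tube]
Tick 3: prefer A, take quill from A; A=[reel,flask,ingot] B=[valve,knob] C=[mast,tube,quill]
Tick 4: prefer B, take valve from B; A=[reel,flask,ingot] B=[knob] C=[mast,tube,quill,valve]
Tick 5: prefer A, take reel from A; A=[flask,ingot] B=[knob] C=[mast,tube,quill,valve,reel]
Tick 6: prefer B, take knob from B; A=[flask,ingot] B=[-] C=[mast,tube,quill,valve,reel,knob]

Answer: B knob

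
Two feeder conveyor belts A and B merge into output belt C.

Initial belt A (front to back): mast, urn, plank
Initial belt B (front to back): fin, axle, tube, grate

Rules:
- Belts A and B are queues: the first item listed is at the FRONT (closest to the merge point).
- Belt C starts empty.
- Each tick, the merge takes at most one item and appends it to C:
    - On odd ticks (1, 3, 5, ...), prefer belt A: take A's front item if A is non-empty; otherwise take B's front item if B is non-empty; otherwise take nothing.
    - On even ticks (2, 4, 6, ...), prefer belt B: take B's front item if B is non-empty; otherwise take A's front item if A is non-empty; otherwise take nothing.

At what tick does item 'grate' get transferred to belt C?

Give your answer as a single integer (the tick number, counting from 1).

Tick 1: prefer A, take mast from A; A=[urn,plank] B=[fin,axle,tube,grate] C=[mast]
Tick 2: prefer B, take fin from B; A=[urn,plank] B=[axle,tube,grate] C=[mast,fin]
Tick 3: prefer A, take urn from A; A=[plank] B=[axle,tube,grate] C=[mast,fin,urn]
Tick 4: prefer B, take axle from B; A=[plank] B=[tube,grate] C=[mast,fin,urn,axle]
Tick 5: prefer A, take plank from A; A=[-] B=[tube,grate] C=[mast,fin,urn,axle,plank]
Tick 6: prefer B, take tube from B; A=[-] B=[grate] C=[mast,fin,urn,axle,plank,tube]
Tick 7: prefer A, take grate from B; A=[-] B=[-] C=[mast,fin,urn,axle,plank,tube,grate]

Answer: 7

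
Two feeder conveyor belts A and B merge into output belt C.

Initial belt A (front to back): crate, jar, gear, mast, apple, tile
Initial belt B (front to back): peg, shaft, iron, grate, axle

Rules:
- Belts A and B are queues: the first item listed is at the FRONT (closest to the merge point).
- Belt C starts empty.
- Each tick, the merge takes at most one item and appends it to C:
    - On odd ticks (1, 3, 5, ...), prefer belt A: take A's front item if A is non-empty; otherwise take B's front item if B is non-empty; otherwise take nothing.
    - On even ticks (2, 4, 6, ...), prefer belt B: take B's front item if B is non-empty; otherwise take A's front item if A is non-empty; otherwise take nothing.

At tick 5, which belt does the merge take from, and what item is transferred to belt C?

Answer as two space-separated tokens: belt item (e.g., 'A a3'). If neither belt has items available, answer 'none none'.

Tick 1: prefer A, take crate from A; A=[jar,gear,mast,apple,tile] B=[peg,shaft,iron,grate,axle] C=[crate]
Tick 2: prefer B, take peg from B; A=[jar,gear,mast,apple,tile] B=[shaft,iron,grate,axle] C=[crate,peg]
Tick 3: prefer A, take jar from A; A=[gear,mast,apple,tile] B=[shaft,iron,grate,axle] C=[crate,peg,jar]
Tick 4: prefer B, take shaft from B; A=[gear,mast,apple,tile] B=[iron,grate,axle] C=[crate,peg,jar,shaft]
Tick 5: prefer A, take gear from A; A=[mast,apple,tile] B=[iron,grate,axle] C=[crate,peg,jar,shaft,gear]

Answer: A gear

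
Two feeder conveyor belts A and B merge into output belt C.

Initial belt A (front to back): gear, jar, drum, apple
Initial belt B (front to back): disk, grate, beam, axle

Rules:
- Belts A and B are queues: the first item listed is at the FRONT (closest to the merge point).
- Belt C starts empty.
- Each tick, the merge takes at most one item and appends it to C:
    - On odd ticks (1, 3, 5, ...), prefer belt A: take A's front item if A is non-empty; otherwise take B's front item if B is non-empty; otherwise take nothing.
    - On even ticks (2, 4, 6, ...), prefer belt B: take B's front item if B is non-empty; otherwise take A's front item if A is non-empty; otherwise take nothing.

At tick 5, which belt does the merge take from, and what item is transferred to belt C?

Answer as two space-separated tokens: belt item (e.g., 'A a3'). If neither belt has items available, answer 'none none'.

Answer: A drum

Derivation:
Tick 1: prefer A, take gear from A; A=[jar,drum,apple] B=[disk,grate,beam,axle] C=[gear]
Tick 2: prefer B, take disk from B; A=[jar,drum,apple] B=[grate,beam,axle] C=[gear,disk]
Tick 3: prefer A, take jar from A; A=[drum,apple] B=[grate,beam,axle] C=[gear,disk,jar]
Tick 4: prefer B, take grate from B; A=[drum,apple] B=[beam,axle] C=[gear,disk,jar,grate]
Tick 5: prefer A, take drum from A; A=[apple] B=[beam,axle] C=[gear,disk,jar,grate,drum]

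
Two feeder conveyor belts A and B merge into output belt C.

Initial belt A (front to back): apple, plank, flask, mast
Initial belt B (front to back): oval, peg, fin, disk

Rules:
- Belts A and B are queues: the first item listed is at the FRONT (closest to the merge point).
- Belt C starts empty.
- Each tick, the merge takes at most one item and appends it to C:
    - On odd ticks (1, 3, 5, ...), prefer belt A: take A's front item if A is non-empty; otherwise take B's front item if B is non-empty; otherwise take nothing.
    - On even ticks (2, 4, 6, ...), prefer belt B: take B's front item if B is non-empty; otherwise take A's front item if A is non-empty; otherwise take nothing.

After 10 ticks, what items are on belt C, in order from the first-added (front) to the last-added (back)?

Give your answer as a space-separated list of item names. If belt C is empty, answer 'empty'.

Tick 1: prefer A, take apple from A; A=[plank,flask,mast] B=[oval,peg,fin,disk] C=[apple]
Tick 2: prefer B, take oval from B; A=[plank,flask,mast] B=[peg,fin,disk] C=[apple,oval]
Tick 3: prefer A, take plank from A; A=[flask,mast] B=[peg,fin,disk] C=[apple,oval,plank]
Tick 4: prefer B, take peg from B; A=[flask,mast] B=[fin,disk] C=[apple,oval,plank,peg]
Tick 5: prefer A, take flask from A; A=[mast] B=[fin,disk] C=[apple,oval,plank,peg,flask]
Tick 6: prefer B, take fin from B; A=[mast] B=[disk] C=[apple,oval,plank,peg,flask,fin]
Tick 7: prefer A, take mast from A; A=[-] B=[disk] C=[apple,oval,plank,peg,flask,fin,mast]
Tick 8: prefer B, take disk from B; A=[-] B=[-] C=[apple,oval,plank,peg,flask,fin,mast,disk]
Tick 9: prefer A, both empty, nothing taken; A=[-] B=[-] C=[apple,oval,plank,peg,flask,fin,mast,disk]
Tick 10: prefer B, both empty, nothing taken; A=[-] B=[-] C=[apple,oval,plank,peg,flask,fin,mast,disk]

Answer: apple oval plank peg flask fin mast disk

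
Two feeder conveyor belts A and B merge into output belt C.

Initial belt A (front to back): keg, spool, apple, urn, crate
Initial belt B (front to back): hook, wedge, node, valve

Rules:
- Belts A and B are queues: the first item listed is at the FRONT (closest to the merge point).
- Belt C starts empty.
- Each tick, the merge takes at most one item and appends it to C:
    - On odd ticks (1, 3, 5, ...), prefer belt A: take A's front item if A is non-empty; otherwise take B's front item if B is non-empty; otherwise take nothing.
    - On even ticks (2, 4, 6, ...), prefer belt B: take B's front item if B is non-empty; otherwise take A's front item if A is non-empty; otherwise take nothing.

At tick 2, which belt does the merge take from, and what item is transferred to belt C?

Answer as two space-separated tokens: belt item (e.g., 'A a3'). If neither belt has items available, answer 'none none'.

Answer: B hook

Derivation:
Tick 1: prefer A, take keg from A; A=[spool,apple,urn,crate] B=[hook,wedge,node,valve] C=[keg]
Tick 2: prefer B, take hook from B; A=[spool,apple,urn,crate] B=[wedge,node,valve] C=[keg,hook]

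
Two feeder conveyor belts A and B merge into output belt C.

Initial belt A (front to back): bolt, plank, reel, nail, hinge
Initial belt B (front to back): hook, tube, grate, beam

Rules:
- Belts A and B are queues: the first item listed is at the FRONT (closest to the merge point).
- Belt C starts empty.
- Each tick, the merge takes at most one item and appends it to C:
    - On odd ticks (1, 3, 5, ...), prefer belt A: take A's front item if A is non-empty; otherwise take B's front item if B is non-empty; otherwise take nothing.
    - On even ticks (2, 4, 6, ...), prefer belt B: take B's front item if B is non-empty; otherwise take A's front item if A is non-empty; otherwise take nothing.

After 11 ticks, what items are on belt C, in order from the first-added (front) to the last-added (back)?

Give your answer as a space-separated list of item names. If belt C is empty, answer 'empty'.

Tick 1: prefer A, take bolt from A; A=[plank,reel,nail,hinge] B=[hook,tube,grate,beam] C=[bolt]
Tick 2: prefer B, take hook from B; A=[plank,reel,nail,hinge] B=[tube,grate,beam] C=[bolt,hook]
Tick 3: prefer A, take plank from A; A=[reel,nail,hinge] B=[tube,grate,beam] C=[bolt,hook,plank]
Tick 4: prefer B, take tube from B; A=[reel,nail,hinge] B=[grate,beam] C=[bolt,hook,plank,tube]
Tick 5: prefer A, take reel from A; A=[nail,hinge] B=[grate,beam] C=[bolt,hook,plank,tube,reel]
Tick 6: prefer B, take grate from B; A=[nail,hinge] B=[beam] C=[bolt,hook,plank,tube,reel,grate]
Tick 7: prefer A, take nail from A; A=[hinge] B=[beam] C=[bolt,hook,plank,tube,reel,grate,nail]
Tick 8: prefer B, take beam from B; A=[hinge] B=[-] C=[bolt,hook,plank,tube,reel,grate,nail,beam]
Tick 9: prefer A, take hinge from A; A=[-] B=[-] C=[bolt,hook,plank,tube,reel,grate,nail,beam,hinge]
Tick 10: prefer B, both empty, nothing taken; A=[-] B=[-] C=[bolt,hook,plank,tube,reel,grate,nail,beam,hinge]
Tick 11: prefer A, both empty, nothing taken; A=[-] B=[-] C=[bolt,hook,plank,tube,reel,grate,nail,beam,hinge]

Answer: bolt hook plank tube reel grate nail beam hinge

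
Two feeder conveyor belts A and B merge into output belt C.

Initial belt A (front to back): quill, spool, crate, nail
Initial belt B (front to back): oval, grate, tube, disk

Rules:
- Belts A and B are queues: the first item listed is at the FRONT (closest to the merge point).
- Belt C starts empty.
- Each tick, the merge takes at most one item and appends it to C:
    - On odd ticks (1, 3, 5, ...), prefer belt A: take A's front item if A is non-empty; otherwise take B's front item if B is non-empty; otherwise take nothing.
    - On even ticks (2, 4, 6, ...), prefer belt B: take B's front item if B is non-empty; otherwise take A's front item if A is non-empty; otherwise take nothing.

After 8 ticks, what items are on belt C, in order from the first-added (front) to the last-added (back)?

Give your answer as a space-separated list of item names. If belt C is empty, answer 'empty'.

Answer: quill oval spool grate crate tube nail disk

Derivation:
Tick 1: prefer A, take quill from A; A=[spool,crate,nail] B=[oval,grate,tube,disk] C=[quill]
Tick 2: prefer B, take oval from B; A=[spool,crate,nail] B=[grate,tube,disk] C=[quill,oval]
Tick 3: prefer A, take spool from A; A=[crate,nail] B=[grate,tube,disk] C=[quill,oval,spool]
Tick 4: prefer B, take grate from B; A=[crate,nail] B=[tube,disk] C=[quill,oval,spool,grate]
Tick 5: prefer A, take crate from A; A=[nail] B=[tube,disk] C=[quill,oval,spool,grate,crate]
Tick 6: prefer B, take tube from B; A=[nail] B=[disk] C=[quill,oval,spool,grate,crate,tube]
Tick 7: prefer A, take nail from A; A=[-] B=[disk] C=[quill,oval,spool,grate,crate,tube,nail]
Tick 8: prefer B, take disk from B; A=[-] B=[-] C=[quill,oval,spool,grate,crate,tube,nail,disk]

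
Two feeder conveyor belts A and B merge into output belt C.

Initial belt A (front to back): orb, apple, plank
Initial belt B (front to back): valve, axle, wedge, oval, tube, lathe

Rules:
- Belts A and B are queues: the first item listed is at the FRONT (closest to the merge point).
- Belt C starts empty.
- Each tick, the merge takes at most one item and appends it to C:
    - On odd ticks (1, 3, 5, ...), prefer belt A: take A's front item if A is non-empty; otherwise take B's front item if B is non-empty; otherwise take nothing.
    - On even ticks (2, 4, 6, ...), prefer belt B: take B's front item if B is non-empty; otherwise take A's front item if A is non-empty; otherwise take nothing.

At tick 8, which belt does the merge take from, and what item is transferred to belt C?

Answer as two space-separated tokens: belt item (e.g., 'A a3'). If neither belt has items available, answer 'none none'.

Tick 1: prefer A, take orb from A; A=[apple,plank] B=[valve,axle,wedge,oval,tube,lathe] C=[orb]
Tick 2: prefer B, take valve from B; A=[apple,plank] B=[axle,wedge,oval,tube,lathe] C=[orb,valve]
Tick 3: prefer A, take apple from A; A=[plank] B=[axle,wedge,oval,tube,lathe] C=[orb,valve,apple]
Tick 4: prefer B, take axle from B; A=[plank] B=[wedge,oval,tube,lathe] C=[orb,valve,apple,axle]
Tick 5: prefer A, take plank from A; A=[-] B=[wedge,oval,tube,lathe] C=[orb,valve,apple,axle,plank]
Tick 6: prefer B, take wedge from B; A=[-] B=[oval,tube,lathe] C=[orb,valve,apple,axle,plank,wedge]
Tick 7: prefer A, take oval from B; A=[-] B=[tube,lathe] C=[orb,valve,apple,axle,plank,wedge,oval]
Tick 8: prefer B, take tube from B; A=[-] B=[lathe] C=[orb,valve,apple,axle,plank,wedge,oval,tube]

Answer: B tube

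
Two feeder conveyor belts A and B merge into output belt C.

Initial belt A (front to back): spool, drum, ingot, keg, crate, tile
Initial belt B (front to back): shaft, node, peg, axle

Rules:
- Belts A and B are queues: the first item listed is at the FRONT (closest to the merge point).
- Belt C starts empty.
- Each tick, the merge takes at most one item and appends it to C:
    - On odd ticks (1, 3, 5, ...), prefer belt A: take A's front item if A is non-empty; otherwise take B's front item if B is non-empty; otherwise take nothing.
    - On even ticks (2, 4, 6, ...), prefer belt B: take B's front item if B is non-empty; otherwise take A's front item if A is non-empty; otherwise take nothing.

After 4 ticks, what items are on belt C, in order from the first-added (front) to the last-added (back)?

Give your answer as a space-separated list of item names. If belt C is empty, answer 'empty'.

Tick 1: prefer A, take spool from A; A=[drum,ingot,keg,crate,tile] B=[shaft,node,peg,axle] C=[spool]
Tick 2: prefer B, take shaft from B; A=[drum,ingot,keg,crate,tile] B=[node,peg,axle] C=[spool,shaft]
Tick 3: prefer A, take drum from A; A=[ingot,keg,crate,tile] B=[node,peg,axle] C=[spool,shaft,drum]
Tick 4: prefer B, take node from B; A=[ingot,keg,crate,tile] B=[peg,axle] C=[spool,shaft,drum,node]

Answer: spool shaft drum node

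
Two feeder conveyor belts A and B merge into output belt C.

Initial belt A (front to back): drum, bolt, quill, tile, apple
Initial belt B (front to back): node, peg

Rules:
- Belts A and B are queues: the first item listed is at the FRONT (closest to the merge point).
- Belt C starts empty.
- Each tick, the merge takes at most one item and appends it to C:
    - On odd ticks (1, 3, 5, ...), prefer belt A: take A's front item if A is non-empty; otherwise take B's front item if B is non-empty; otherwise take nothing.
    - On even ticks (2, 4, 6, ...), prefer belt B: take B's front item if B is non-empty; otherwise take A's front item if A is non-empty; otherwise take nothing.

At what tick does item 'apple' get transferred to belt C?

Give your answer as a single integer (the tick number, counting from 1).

Tick 1: prefer A, take drum from A; A=[bolt,quill,tile,apple] B=[node,peg] C=[drum]
Tick 2: prefer B, take node from B; A=[bolt,quill,tile,apple] B=[peg] C=[drum,node]
Tick 3: prefer A, take bolt from A; A=[quill,tile,apple] B=[peg] C=[drum,node,bolt]
Tick 4: prefer B, take peg from B; A=[quill,tile,apple] B=[-] C=[drum,node,bolt,peg]
Tick 5: prefer A, take quill from A; A=[tile,apple] B=[-] C=[drum,node,bolt,peg,quill]
Tick 6: prefer B, take tile from A; A=[apple] B=[-] C=[drum,node,bolt,peg,quill,tile]
Tick 7: prefer A, take apple from A; A=[-] B=[-] C=[drum,node,bolt,peg,quill,tile,apple]

Answer: 7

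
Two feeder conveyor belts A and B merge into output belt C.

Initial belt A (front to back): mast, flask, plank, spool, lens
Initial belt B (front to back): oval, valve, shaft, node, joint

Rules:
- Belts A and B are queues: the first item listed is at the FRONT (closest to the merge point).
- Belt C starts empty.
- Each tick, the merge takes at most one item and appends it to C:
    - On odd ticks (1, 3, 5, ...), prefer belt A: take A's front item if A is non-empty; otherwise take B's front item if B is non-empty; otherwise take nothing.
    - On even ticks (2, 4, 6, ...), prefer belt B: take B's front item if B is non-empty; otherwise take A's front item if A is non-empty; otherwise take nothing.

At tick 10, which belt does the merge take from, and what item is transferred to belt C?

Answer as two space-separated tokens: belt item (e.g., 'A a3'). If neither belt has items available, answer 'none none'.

Tick 1: prefer A, take mast from A; A=[flask,plank,spool,lens] B=[oval,valve,shaft,node,joint] C=[mast]
Tick 2: prefer B, take oval from B; A=[flask,plank,spool,lens] B=[valve,shaft,node,joint] C=[mast,oval]
Tick 3: prefer A, take flask from A; A=[plank,spool,lens] B=[valve,shaft,node,joint] C=[mast,oval,flask]
Tick 4: prefer B, take valve from B; A=[plank,spool,lens] B=[shaft,node,joint] C=[mast,oval,flask,valve]
Tick 5: prefer A, take plank from A; A=[spool,lens] B=[shaft,node,joint] C=[mast,oval,flask,valve,plank]
Tick 6: prefer B, take shaft from B; A=[spool,lens] B=[node,joint] C=[mast,oval,flask,valve,plank,shaft]
Tick 7: prefer A, take spool from A; A=[lens] B=[node,joint] C=[mast,oval,flask,valve,plank,shaft,spool]
Tick 8: prefer B, take node from B; A=[lens] B=[joint] C=[mast,oval,flask,valve,plank,shaft,spool,node]
Tick 9: prefer A, take lens from A; A=[-] B=[joint] C=[mast,oval,flask,valve,plank,shaft,spool,node,lens]
Tick 10: prefer B, take joint from B; A=[-] B=[-] C=[mast,oval,flask,valve,plank,shaft,spool,node,lens,joint]

Answer: B joint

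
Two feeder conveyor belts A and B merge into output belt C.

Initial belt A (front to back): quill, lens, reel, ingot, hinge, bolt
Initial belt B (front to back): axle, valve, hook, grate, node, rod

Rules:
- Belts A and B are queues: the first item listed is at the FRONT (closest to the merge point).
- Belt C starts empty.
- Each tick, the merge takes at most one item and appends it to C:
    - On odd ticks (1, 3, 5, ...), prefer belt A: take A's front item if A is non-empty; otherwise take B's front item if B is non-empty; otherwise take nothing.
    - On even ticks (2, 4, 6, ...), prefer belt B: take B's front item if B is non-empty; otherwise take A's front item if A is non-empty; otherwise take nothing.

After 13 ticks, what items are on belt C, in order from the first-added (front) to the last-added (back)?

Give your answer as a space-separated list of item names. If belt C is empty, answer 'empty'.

Answer: quill axle lens valve reel hook ingot grate hinge node bolt rod

Derivation:
Tick 1: prefer A, take quill from A; A=[lens,reel,ingot,hinge,bolt] B=[axle,valve,hook,grate,node,rod] C=[quill]
Tick 2: prefer B, take axle from B; A=[lens,reel,ingot,hinge,bolt] B=[valve,hook,grate,node,rod] C=[quill,axle]
Tick 3: prefer A, take lens from A; A=[reel,ingot,hinge,bolt] B=[valve,hook,grate,node,rod] C=[quill,axle,lens]
Tick 4: prefer B, take valve from B; A=[reel,ingot,hinge,bolt] B=[hook,grate,node,rod] C=[quill,axle,lens,valve]
Tick 5: prefer A, take reel from A; A=[ingot,hinge,bolt] B=[hook,grate,node,rod] C=[quill,axle,lens,valve,reel]
Tick 6: prefer B, take hook from B; A=[ingot,hinge,bolt] B=[grate,node,rod] C=[quill,axle,lens,valve,reel,hook]
Tick 7: prefer A, take ingot from A; A=[hinge,bolt] B=[grate,node,rod] C=[quill,axle,lens,valve,reel,hook,ingot]
Tick 8: prefer B, take grate from B; A=[hinge,bolt] B=[node,rod] C=[quill,axle,lens,valve,reel,hook,ingot,grate]
Tick 9: prefer A, take hinge from A; A=[bolt] B=[node,rod] C=[quill,axle,lens,valve,reel,hook,ingot,grate,hinge]
Tick 10: prefer B, take node from B; A=[bolt] B=[rod] C=[quill,axle,lens,valve,reel,hook,ingot,grate,hinge,node]
Tick 11: prefer A, take bolt from A; A=[-] B=[rod] C=[quill,axle,lens,valve,reel,hook,ingot,grate,hinge,node,bolt]
Tick 12: prefer B, take rod from B; A=[-] B=[-] C=[quill,axle,lens,valve,reel,hook,ingot,grate,hinge,node,bolt,rod]
Tick 13: prefer A, both empty, nothing taken; A=[-] B=[-] C=[quill,axle,lens,valve,reel,hook,ingot,grate,hinge,node,bolt,rod]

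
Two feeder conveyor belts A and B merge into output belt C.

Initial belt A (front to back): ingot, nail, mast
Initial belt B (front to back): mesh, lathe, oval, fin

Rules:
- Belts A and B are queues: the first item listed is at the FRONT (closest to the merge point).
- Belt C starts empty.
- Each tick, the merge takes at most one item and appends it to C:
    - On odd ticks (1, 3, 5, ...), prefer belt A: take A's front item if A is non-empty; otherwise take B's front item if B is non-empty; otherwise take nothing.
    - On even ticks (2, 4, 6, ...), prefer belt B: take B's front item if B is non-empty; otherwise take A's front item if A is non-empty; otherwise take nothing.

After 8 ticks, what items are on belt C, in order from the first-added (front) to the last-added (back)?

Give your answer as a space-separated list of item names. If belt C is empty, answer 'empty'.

Tick 1: prefer A, take ingot from A; A=[nail,mast] B=[mesh,lathe,oval,fin] C=[ingot]
Tick 2: prefer B, take mesh from B; A=[nail,mast] B=[lathe,oval,fin] C=[ingot,mesh]
Tick 3: prefer A, take nail from A; A=[mast] B=[lathe,oval,fin] C=[ingot,mesh,nail]
Tick 4: prefer B, take lathe from B; A=[mast] B=[oval,fin] C=[ingot,mesh,nail,lathe]
Tick 5: prefer A, take mast from A; A=[-] B=[oval,fin] C=[ingot,mesh,nail,lathe,mast]
Tick 6: prefer B, take oval from B; A=[-] B=[fin] C=[ingot,mesh,nail,lathe,mast,oval]
Tick 7: prefer A, take fin from B; A=[-] B=[-] C=[ingot,mesh,nail,lathe,mast,oval,fin]
Tick 8: prefer B, both empty, nothing taken; A=[-] B=[-] C=[ingot,mesh,nail,lathe,mast,oval,fin]

Answer: ingot mesh nail lathe mast oval fin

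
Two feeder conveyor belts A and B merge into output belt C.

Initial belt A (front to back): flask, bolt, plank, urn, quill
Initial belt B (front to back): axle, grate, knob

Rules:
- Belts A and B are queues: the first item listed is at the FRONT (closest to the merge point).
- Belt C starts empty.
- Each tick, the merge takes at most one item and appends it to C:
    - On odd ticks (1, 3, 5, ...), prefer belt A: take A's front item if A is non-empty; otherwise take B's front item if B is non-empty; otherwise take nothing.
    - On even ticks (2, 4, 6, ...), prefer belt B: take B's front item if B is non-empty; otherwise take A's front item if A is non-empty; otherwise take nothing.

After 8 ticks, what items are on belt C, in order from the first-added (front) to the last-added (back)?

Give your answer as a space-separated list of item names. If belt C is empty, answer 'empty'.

Answer: flask axle bolt grate plank knob urn quill

Derivation:
Tick 1: prefer A, take flask from A; A=[bolt,plank,urn,quill] B=[axle,grate,knob] C=[flask]
Tick 2: prefer B, take axle from B; A=[bolt,plank,urn,quill] B=[grate,knob] C=[flask,axle]
Tick 3: prefer A, take bolt from A; A=[plank,urn,quill] B=[grate,knob] C=[flask,axle,bolt]
Tick 4: prefer B, take grate from B; A=[plank,urn,quill] B=[knob] C=[flask,axle,bolt,grate]
Tick 5: prefer A, take plank from A; A=[urn,quill] B=[knob] C=[flask,axle,bolt,grate,plank]
Tick 6: prefer B, take knob from B; A=[urn,quill] B=[-] C=[flask,axle,bolt,grate,plank,knob]
Tick 7: prefer A, take urn from A; A=[quill] B=[-] C=[flask,axle,bolt,grate,plank,knob,urn]
Tick 8: prefer B, take quill from A; A=[-] B=[-] C=[flask,axle,bolt,grate,plank,knob,urn,quill]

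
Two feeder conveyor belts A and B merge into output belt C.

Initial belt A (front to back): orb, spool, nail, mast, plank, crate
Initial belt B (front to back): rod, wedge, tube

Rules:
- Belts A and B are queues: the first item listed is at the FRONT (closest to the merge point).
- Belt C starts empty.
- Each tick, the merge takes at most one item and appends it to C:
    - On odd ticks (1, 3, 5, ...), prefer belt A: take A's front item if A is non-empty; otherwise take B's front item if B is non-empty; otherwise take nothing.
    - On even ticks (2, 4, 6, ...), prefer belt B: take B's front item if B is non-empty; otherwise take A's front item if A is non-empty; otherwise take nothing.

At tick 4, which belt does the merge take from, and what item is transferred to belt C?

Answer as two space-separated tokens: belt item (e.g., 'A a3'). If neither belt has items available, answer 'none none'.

Answer: B wedge

Derivation:
Tick 1: prefer A, take orb from A; A=[spool,nail,mast,plank,crate] B=[rod,wedge,tube] C=[orb]
Tick 2: prefer B, take rod from B; A=[spool,nail,mast,plank,crate] B=[wedge,tube] C=[orb,rod]
Tick 3: prefer A, take spool from A; A=[nail,mast,plank,crate] B=[wedge,tube] C=[orb,rod,spool]
Tick 4: prefer B, take wedge from B; A=[nail,mast,plank,crate] B=[tube] C=[orb,rod,spool,wedge]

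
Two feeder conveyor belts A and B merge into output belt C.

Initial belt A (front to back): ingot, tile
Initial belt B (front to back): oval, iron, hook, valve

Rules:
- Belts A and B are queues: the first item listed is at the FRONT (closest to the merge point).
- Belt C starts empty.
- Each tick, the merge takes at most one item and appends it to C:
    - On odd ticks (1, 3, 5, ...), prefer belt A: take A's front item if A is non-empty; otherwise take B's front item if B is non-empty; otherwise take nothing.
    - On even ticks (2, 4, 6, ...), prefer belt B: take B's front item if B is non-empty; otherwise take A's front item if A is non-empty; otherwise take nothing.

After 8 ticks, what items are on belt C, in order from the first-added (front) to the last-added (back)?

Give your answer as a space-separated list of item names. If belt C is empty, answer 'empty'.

Tick 1: prefer A, take ingot from A; A=[tile] B=[oval,iron,hook,valve] C=[ingot]
Tick 2: prefer B, take oval from B; A=[tile] B=[iron,hook,valve] C=[ingot,oval]
Tick 3: prefer A, take tile from A; A=[-] B=[iron,hook,valve] C=[ingot,oval,tile]
Tick 4: prefer B, take iron from B; A=[-] B=[hook,valve] C=[ingot,oval,tile,iron]
Tick 5: prefer A, take hook from B; A=[-] B=[valve] C=[ingot,oval,tile,iron,hook]
Tick 6: prefer B, take valve from B; A=[-] B=[-] C=[ingot,oval,tile,iron,hook,valve]
Tick 7: prefer A, both empty, nothing taken; A=[-] B=[-] C=[ingot,oval,tile,iron,hook,valve]
Tick 8: prefer B, both empty, nothing taken; A=[-] B=[-] C=[ingot,oval,tile,iron,hook,valve]

Answer: ingot oval tile iron hook valve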